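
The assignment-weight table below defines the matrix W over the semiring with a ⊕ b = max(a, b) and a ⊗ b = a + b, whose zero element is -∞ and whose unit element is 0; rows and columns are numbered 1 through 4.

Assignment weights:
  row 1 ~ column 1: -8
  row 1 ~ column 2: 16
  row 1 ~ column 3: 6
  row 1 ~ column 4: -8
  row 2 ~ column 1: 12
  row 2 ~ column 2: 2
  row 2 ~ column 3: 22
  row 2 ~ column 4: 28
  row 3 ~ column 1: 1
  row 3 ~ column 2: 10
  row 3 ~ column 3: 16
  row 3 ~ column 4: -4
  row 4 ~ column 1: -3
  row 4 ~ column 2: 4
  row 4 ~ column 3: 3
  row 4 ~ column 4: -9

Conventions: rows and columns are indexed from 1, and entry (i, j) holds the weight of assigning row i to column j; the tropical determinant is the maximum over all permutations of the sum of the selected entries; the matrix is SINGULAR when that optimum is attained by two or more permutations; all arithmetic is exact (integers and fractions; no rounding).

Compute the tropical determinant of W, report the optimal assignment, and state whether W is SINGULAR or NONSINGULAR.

σ = (1, 2, 3, 4): (-8) + 2 + 16 + (-9) = 1
σ = (1, 2, 4, 3): (-8) + 2 + (-4) + 3 = -7
σ = (1, 3, 2, 4): (-8) + 22 + 10 + (-9) = 15
σ = (1, 3, 4, 2): (-8) + 22 + (-4) + 4 = 14
σ = (1, 4, 2, 3): (-8) + 28 + 10 + 3 = 33
σ = (1, 4, 3, 2): (-8) + 28 + 16 + 4 = 40
σ = (2, 1, 3, 4): 16 + 12 + 16 + (-9) = 35
σ = (2, 1, 4, 3): 16 + 12 + (-4) + 3 = 27
σ = (2, 3, 1, 4): 16 + 22 + 1 + (-9) = 30
σ = (2, 3, 4, 1): 16 + 22 + (-4) + (-3) = 31
σ = (2, 4, 1, 3): 16 + 28 + 1 + 3 = 48
σ = (2, 4, 3, 1): 16 + 28 + 16 + (-3) = 57
σ = (3, 1, 2, 4): 6 + 12 + 10 + (-9) = 19
σ = (3, 1, 4, 2): 6 + 12 + (-4) + 4 = 18
σ = (3, 2, 1, 4): 6 + 2 + 1 + (-9) = 0
σ = (3, 2, 4, 1): 6 + 2 + (-4) + (-3) = 1
σ = (3, 4, 1, 2): 6 + 28 + 1 + 4 = 39
σ = (3, 4, 2, 1): 6 + 28 + 10 + (-3) = 41
σ = (4, 1, 2, 3): (-8) + 12 + 10 + 3 = 17
σ = (4, 1, 3, 2): (-8) + 12 + 16 + 4 = 24
σ = (4, 2, 1, 3): (-8) + 2 + 1 + 3 = -2
σ = (4, 2, 3, 1): (-8) + 2 + 16 + (-3) = 7
σ = (4, 3, 1, 2): (-8) + 22 + 1 + 4 = 19
σ = (4, 3, 2, 1): (-8) + 22 + 10 + (-3) = 21
Optimal value attained by: σ = (2, 4, 3, 1).
Answer: det⊕(W) = 57; verdict: NONSINGULAR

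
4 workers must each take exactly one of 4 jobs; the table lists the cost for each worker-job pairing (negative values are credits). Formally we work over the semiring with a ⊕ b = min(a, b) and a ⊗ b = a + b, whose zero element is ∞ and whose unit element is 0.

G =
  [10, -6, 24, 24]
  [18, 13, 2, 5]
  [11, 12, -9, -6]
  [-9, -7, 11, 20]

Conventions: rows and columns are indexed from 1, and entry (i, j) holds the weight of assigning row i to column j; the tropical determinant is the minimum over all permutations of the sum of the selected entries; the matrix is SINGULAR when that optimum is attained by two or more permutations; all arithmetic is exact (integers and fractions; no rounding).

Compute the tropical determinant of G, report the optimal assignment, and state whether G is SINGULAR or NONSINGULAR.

σ = (1, 2, 3, 4): 10 + 13 + (-9) + 20 = 34
σ = (1, 2, 4, 3): 10 + 13 + (-6) + 11 = 28
σ = (1, 3, 2, 4): 10 + 2 + 12 + 20 = 44
σ = (1, 3, 4, 2): 10 + 2 + (-6) + (-7) = -1
σ = (1, 4, 2, 3): 10 + 5 + 12 + 11 = 38
σ = (1, 4, 3, 2): 10 + 5 + (-9) + (-7) = -1
σ = (2, 1, 3, 4): (-6) + 18 + (-9) + 20 = 23
σ = (2, 1, 4, 3): (-6) + 18 + (-6) + 11 = 17
σ = (2, 3, 1, 4): (-6) + 2 + 11 + 20 = 27
σ = (2, 3, 4, 1): (-6) + 2 + (-6) + (-9) = -19
σ = (2, 4, 1, 3): (-6) + 5 + 11 + 11 = 21
σ = (2, 4, 3, 1): (-6) + 5 + (-9) + (-9) = -19
σ = (3, 1, 2, 4): 24 + 18 + 12 + 20 = 74
σ = (3, 1, 4, 2): 24 + 18 + (-6) + (-7) = 29
σ = (3, 2, 1, 4): 24 + 13 + 11 + 20 = 68
σ = (3, 2, 4, 1): 24 + 13 + (-6) + (-9) = 22
σ = (3, 4, 1, 2): 24 + 5 + 11 + (-7) = 33
σ = (3, 4, 2, 1): 24 + 5 + 12 + (-9) = 32
σ = (4, 1, 2, 3): 24 + 18 + 12 + 11 = 65
σ = (4, 1, 3, 2): 24 + 18 + (-9) + (-7) = 26
σ = (4, 2, 1, 3): 24 + 13 + 11 + 11 = 59
σ = (4, 2, 3, 1): 24 + 13 + (-9) + (-9) = 19
σ = (4, 3, 1, 2): 24 + 2 + 11 + (-7) = 30
σ = (4, 3, 2, 1): 24 + 2 + 12 + (-9) = 29
Optimal value attained by: σ = (2, 3, 4, 1).
Answer: det⊕(G) = -19; verdict: SINGULAR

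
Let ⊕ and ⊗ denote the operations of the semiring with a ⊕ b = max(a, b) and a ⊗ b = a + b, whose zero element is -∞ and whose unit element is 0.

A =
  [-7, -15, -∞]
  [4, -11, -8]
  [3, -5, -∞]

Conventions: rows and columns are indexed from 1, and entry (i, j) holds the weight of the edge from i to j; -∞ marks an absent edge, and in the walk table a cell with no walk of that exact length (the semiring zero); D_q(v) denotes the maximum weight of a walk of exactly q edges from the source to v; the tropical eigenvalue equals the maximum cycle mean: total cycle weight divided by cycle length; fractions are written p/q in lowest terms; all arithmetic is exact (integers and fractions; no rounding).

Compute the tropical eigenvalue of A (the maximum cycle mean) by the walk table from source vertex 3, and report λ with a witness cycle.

q=0: [-∞, -∞, 0]
q=1: [3, -5, -∞]
q=2: [-1, -12, -13]
q=3: [-8, -16, -20]
Optimal cycle mean attained by: cycle 1->2->1, total (-15) + 4, length 2.
Answer: λ = -11/2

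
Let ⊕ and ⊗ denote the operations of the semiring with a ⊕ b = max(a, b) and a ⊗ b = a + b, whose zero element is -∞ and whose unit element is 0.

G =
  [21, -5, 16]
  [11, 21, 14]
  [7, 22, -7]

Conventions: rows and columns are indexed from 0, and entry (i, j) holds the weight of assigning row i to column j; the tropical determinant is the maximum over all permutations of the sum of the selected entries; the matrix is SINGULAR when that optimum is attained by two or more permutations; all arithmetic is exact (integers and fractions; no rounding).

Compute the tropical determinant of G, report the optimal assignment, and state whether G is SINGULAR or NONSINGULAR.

σ = (0, 1, 2): 21 + 21 + (-7) = 35
σ = (0, 2, 1): 21 + 14 + 22 = 57
σ = (1, 0, 2): (-5) + 11 + (-7) = -1
σ = (1, 2, 0): (-5) + 14 + 7 = 16
σ = (2, 0, 1): 16 + 11 + 22 = 49
σ = (2, 1, 0): 16 + 21 + 7 = 44
Optimal value attained by: σ = (0, 2, 1).
Answer: det⊕(G) = 57; verdict: NONSINGULAR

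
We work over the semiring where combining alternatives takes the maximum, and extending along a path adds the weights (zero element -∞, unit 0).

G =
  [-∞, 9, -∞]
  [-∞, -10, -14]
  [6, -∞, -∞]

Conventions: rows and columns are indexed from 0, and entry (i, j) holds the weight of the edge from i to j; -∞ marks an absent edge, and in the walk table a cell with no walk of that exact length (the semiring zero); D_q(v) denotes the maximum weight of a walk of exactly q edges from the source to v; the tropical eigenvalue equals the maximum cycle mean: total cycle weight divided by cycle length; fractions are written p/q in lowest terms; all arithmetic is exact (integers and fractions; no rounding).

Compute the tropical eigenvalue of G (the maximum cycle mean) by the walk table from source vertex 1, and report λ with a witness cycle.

q=0: [-∞, 0, -∞]
q=1: [-∞, -10, -14]
q=2: [-8, -20, -24]
q=3: [-18, 1, -34]
Optimal cycle mean attained by: cycle 0->1->2->0, total 9 + (-14) + 6, length 3.
Answer: λ = 1/3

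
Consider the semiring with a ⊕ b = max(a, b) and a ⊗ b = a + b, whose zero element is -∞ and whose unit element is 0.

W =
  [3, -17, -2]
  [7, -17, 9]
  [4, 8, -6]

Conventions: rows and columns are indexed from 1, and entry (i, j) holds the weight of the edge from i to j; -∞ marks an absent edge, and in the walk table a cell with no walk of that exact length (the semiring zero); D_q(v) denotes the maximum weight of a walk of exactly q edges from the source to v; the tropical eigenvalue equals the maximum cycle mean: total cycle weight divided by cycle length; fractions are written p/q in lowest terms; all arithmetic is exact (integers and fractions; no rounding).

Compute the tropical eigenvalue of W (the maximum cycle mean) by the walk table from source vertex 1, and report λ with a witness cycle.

q=0: [0, -∞, -∞]
q=1: [3, -17, -2]
q=2: [6, 6, 1]
q=3: [13, 9, 15]
Optimal cycle mean attained by: cycle 2->3->2, total 9 + 8, length 2.
Answer: λ = 17/2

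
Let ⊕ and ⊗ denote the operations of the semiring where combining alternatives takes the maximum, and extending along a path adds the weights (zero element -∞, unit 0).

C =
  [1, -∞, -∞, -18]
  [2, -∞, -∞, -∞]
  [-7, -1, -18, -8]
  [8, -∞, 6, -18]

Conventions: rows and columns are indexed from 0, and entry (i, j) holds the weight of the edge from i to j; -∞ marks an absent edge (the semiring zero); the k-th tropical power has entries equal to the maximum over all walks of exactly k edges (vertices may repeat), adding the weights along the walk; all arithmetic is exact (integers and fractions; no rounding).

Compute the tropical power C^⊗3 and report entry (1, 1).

C^⊗2:
  [2, -∞, -12, -17]
  [3, -∞, -∞, -16]
  [1, -19, -2, -25]
  [9, 5, -12, -2]
C^⊗3:
  [3, -13, -11, -16]
  [4, -∞, -10, -15]
  [2, -3, -19, -10]
  [10, -13, 4, -9]
Key observation: no walk of exactly 3 edges connects these vertices, so the entry is the semiring zero.
Answer: (C^⊗3)[1][1] = -∞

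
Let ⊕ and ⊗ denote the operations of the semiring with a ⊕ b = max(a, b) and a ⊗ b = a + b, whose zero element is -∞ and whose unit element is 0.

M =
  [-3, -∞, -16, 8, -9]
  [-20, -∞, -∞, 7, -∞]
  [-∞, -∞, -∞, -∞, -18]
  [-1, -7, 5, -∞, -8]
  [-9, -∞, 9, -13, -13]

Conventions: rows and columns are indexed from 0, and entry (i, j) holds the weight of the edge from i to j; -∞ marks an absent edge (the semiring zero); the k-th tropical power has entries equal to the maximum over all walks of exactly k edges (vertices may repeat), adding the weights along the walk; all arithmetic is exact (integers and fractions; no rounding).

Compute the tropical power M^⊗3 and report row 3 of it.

M^⊗2:
  [7, 1, 13, 5, 0]
  [6, 0, 12, -12, -1]
  [-27, -∞, -9, -31, -31]
  [-4, -∞, 1, 7, -10]
  [-12, -20, -4, -1, -9]
M^⊗3:
  [4, -2, 10, 15, -2]
  [3, -19, 8, 14, -3]
  [-30, -38, -22, -19, -27]
  [6, 0, 12, 4, -1]
  [-2, -8, 4, -4, -9]
Answer: row 3 of M^⊗3 = [6, 0, 12, 4, -1]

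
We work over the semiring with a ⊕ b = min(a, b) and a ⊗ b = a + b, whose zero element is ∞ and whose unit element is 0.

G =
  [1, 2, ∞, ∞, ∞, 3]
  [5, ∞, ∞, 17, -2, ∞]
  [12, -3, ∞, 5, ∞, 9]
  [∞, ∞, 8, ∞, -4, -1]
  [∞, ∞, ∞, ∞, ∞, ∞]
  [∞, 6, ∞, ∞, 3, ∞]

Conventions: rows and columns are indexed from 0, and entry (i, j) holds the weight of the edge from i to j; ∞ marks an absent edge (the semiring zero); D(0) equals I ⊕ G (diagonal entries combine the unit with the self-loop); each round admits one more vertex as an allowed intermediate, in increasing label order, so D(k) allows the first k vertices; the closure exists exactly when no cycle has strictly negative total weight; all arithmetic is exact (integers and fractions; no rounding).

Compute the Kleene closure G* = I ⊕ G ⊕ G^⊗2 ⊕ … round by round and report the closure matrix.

D(0):
  [0, 2, ∞, ∞, ∞, 3]
  [5, 0, ∞, 17, -2, ∞]
  [12, -3, 0, 5, ∞, 9]
  [∞, ∞, 8, 0, -4, -1]
  [∞, ∞, ∞, ∞, 0, ∞]
  [∞, 6, ∞, ∞, 3, 0]
D(1):
  [0, 2, ∞, ∞, ∞, 3]
  [5, 0, ∞, 17, -2, 8]
  [12, -3, 0, 5, ∞, 9]
  [∞, ∞, 8, 0, -4, -1]
  [∞, ∞, ∞, ∞, 0, ∞]
  [∞, 6, ∞, ∞, 3, 0]
D(2):
  [0, 2, ∞, 19, 0, 3]
  [5, 0, ∞, 17, -2, 8]
  [2, -3, 0, 5, -5, 5]
  [∞, ∞, 8, 0, -4, -1]
  [∞, ∞, ∞, ∞, 0, ∞]
  [11, 6, ∞, 23, 3, 0]
D(3):
  [0, 2, ∞, 19, 0, 3]
  [5, 0, ∞, 17, -2, 8]
  [2, -3, 0, 5, -5, 5]
  [10, 5, 8, 0, -4, -1]
  [∞, ∞, ∞, ∞, 0, ∞]
  [11, 6, ∞, 23, 3, 0]
D(4):
  [0, 2, 27, 19, 0, 3]
  [5, 0, 25, 17, -2, 8]
  [2, -3, 0, 5, -5, 4]
  [10, 5, 8, 0, -4, -1]
  [∞, ∞, ∞, ∞, 0, ∞]
  [11, 6, 31, 23, 3, 0]
D(5):
  [0, 2, 27, 19, 0, 3]
  [5, 0, 25, 17, -2, 8]
  [2, -3, 0, 5, -5, 4]
  [10, 5, 8, 0, -4, -1]
  [∞, ∞, ∞, ∞, 0, ∞]
  [11, 6, 31, 23, 3, 0]
D(6):
  [0, 2, 27, 19, 0, 3]
  [5, 0, 25, 17, -2, 8]
  [2, -3, 0, 5, -5, 4]
  [10, 5, 8, 0, -4, -1]
  [∞, ∞, ∞, ∞, 0, ∞]
  [11, 6, 31, 23, 3, 0]
Answer: G* = [[0, 2, 27, 19, 0, 3], [5, 0, 25, 17, -2, 8], [2, -3, 0, 5, -5, 4], [10, 5, 8, 0, -4, -1], [∞, ∞, ∞, ∞, 0, ∞], [11, 6, 31, 23, 3, 0]]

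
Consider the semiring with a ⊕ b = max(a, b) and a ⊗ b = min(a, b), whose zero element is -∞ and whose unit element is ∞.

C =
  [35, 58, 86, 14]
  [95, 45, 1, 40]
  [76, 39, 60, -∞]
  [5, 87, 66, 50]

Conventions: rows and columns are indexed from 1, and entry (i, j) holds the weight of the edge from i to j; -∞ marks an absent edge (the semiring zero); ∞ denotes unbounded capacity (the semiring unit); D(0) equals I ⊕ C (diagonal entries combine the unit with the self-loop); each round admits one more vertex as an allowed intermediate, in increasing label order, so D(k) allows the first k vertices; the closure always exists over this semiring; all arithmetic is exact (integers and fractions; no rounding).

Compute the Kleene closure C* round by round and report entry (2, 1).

D(0):
  [∞, 58, 86, 14]
  [95, ∞, 1, 40]
  [76, 39, ∞, -∞]
  [5, 87, 66, ∞]
D(1):
  [∞, 58, 86, 14]
  [95, ∞, 86, 40]
  [76, 58, ∞, 14]
  [5, 87, 66, ∞]
D(2):
  [∞, 58, 86, 40]
  [95, ∞, 86, 40]
  [76, 58, ∞, 40]
  [87, 87, 86, ∞]
D(3):
  [∞, 58, 86, 40]
  [95, ∞, 86, 40]
  [76, 58, ∞, 40]
  [87, 87, 86, ∞]
D(4):
  [∞, 58, 86, 40]
  [95, ∞, 86, 40]
  [76, 58, ∞, 40]
  [87, 87, 86, ∞]
Answer: C*[2][1] = 95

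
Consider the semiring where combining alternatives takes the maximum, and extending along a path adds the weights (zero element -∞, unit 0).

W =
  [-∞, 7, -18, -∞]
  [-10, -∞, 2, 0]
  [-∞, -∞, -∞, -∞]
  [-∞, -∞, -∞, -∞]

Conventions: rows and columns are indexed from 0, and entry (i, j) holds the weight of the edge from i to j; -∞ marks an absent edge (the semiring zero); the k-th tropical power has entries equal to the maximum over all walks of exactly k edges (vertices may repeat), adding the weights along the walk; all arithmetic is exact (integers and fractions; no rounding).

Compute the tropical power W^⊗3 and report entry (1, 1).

W^⊗2:
  [-3, -∞, 9, 7]
  [-∞, -3, -28, -∞]
  [-∞, -∞, -∞, -∞]
  [-∞, -∞, -∞, -∞]
W^⊗3:
  [-∞, 4, -21, -∞]
  [-13, -∞, -1, -3]
  [-∞, -∞, -∞, -∞]
  [-∞, -∞, -∞, -∞]
Key observation: no walk of exactly 3 edges connects these vertices, so the entry is the semiring zero.
Answer: (W^⊗3)[1][1] = -∞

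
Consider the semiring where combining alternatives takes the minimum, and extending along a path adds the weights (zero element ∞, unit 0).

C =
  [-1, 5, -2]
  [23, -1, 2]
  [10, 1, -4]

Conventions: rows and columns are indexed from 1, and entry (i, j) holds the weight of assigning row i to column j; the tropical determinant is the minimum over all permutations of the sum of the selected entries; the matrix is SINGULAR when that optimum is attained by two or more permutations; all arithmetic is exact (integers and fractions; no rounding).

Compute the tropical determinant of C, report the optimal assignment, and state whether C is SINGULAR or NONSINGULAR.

σ = (1, 2, 3): (-1) + (-1) + (-4) = -6
σ = (1, 3, 2): (-1) + 2 + 1 = 2
σ = (2, 1, 3): 5 + 23 + (-4) = 24
σ = (2, 3, 1): 5 + 2 + 10 = 17
σ = (3, 1, 2): (-2) + 23 + 1 = 22
σ = (3, 2, 1): (-2) + (-1) + 10 = 7
Optimal value attained by: σ = (1, 2, 3).
Answer: det⊕(C) = -6; verdict: NONSINGULAR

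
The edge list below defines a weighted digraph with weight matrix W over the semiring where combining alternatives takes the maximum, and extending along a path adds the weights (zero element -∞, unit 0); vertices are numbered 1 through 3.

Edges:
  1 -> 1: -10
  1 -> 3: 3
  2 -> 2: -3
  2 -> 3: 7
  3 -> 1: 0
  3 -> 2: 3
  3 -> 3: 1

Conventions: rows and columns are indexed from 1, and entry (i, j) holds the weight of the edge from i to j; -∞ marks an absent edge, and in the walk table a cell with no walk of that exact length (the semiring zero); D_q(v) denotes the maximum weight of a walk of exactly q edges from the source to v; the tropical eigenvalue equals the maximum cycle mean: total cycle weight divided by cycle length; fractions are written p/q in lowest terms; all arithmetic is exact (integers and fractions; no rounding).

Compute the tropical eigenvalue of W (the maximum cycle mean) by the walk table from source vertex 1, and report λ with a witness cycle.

q=0: [0, -∞, -∞]
q=1: [-10, -∞, 3]
q=2: [3, 6, 4]
q=3: [4, 7, 13]
Optimal cycle mean attained by: cycle 2->3->2, total 7 + 3, length 2.
Answer: λ = 5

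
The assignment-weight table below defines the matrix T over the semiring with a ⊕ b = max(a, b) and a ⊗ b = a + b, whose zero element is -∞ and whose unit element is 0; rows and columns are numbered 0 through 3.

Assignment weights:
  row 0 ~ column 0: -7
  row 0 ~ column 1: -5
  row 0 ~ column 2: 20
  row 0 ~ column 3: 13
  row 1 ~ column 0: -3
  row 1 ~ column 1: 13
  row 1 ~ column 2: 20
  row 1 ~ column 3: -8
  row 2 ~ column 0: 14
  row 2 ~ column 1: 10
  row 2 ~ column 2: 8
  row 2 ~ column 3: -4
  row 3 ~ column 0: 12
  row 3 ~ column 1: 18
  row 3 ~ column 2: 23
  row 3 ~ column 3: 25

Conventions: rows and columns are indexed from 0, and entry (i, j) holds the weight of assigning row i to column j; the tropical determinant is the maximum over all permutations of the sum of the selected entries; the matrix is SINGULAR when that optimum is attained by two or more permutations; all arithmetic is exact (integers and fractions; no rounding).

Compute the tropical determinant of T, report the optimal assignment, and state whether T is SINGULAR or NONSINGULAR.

σ = (0, 1, 2, 3): (-7) + 13 + 8 + 25 = 39
σ = (0, 1, 3, 2): (-7) + 13 + (-4) + 23 = 25
σ = (0, 2, 1, 3): (-7) + 20 + 10 + 25 = 48
σ = (0, 2, 3, 1): (-7) + 20 + (-4) + 18 = 27
σ = (0, 3, 1, 2): (-7) + (-8) + 10 + 23 = 18
σ = (0, 3, 2, 1): (-7) + (-8) + 8 + 18 = 11
σ = (1, 0, 2, 3): (-5) + (-3) + 8 + 25 = 25
σ = (1, 0, 3, 2): (-5) + (-3) + (-4) + 23 = 11
σ = (1, 2, 0, 3): (-5) + 20 + 14 + 25 = 54
σ = (1, 2, 3, 0): (-5) + 20 + (-4) + 12 = 23
σ = (1, 3, 0, 2): (-5) + (-8) + 14 + 23 = 24
σ = (1, 3, 2, 0): (-5) + (-8) + 8 + 12 = 7
σ = (2, 0, 1, 3): 20 + (-3) + 10 + 25 = 52
σ = (2, 0, 3, 1): 20 + (-3) + (-4) + 18 = 31
σ = (2, 1, 0, 3): 20 + 13 + 14 + 25 = 72
σ = (2, 1, 3, 0): 20 + 13 + (-4) + 12 = 41
σ = (2, 3, 0, 1): 20 + (-8) + 14 + 18 = 44
σ = (2, 3, 1, 0): 20 + (-8) + 10 + 12 = 34
σ = (3, 0, 1, 2): 13 + (-3) + 10 + 23 = 43
σ = (3, 0, 2, 1): 13 + (-3) + 8 + 18 = 36
σ = (3, 1, 0, 2): 13 + 13 + 14 + 23 = 63
σ = (3, 1, 2, 0): 13 + 13 + 8 + 12 = 46
σ = (3, 2, 0, 1): 13 + 20 + 14 + 18 = 65
σ = (3, 2, 1, 0): 13 + 20 + 10 + 12 = 55
Optimal value attained by: σ = (2, 1, 0, 3).
Answer: det⊕(T) = 72; verdict: NONSINGULAR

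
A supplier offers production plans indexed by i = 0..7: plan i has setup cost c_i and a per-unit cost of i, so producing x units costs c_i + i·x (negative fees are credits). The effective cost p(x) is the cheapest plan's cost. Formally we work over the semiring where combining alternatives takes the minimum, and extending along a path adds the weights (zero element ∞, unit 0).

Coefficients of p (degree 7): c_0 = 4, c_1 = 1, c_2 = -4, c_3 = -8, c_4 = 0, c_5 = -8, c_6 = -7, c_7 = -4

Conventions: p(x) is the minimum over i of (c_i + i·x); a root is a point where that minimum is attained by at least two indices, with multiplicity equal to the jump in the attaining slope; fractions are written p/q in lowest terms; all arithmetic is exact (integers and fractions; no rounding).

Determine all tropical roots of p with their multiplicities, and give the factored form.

hull edge (i=0, c=4) to (i=3, c=-8): slope -4, span 3
hull edge (i=3, c=-8) to (i=5, c=-8): slope 0, span 2
hull edge (i=5, c=-8) to (i=6, c=-7): slope 1, span 1
hull edge (i=6, c=-7) to (i=7, c=-4): slope 3, span 1
Factored form: p(x) = -4 ⊗ (x ⊕ (-3)) ⊗ (x ⊕ (-1)) ⊗ (x ⊕ 0) ⊗ (x ⊕ 0) ⊗ (x ⊕ 4) ⊗ (x ⊕ 4) ⊗ (x ⊕ 4)
Answer: roots = -3 (mult 1), -1 (mult 1), 0 (mult 2), 4 (mult 3)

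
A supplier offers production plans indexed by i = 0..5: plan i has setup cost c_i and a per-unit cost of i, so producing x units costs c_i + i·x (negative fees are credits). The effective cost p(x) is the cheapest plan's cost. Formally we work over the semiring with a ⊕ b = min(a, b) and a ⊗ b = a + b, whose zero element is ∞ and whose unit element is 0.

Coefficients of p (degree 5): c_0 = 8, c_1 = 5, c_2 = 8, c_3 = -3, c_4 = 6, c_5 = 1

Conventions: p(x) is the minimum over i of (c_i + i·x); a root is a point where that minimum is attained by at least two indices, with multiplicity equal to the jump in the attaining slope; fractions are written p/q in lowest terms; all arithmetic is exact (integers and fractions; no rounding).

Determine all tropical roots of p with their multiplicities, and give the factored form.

hull edge (i=0, c=8) to (i=3, c=-3): slope -11/3, span 3
hull edge (i=3, c=-3) to (i=5, c=1): slope 2, span 2
Factored form: p(x) = 1 ⊗ (x ⊕ (-2)) ⊗ (x ⊕ (-2)) ⊗ (x ⊕ 11/3) ⊗ (x ⊕ 11/3) ⊗ (x ⊕ 11/3)
Answer: roots = -2 (mult 2), 11/3 (mult 3)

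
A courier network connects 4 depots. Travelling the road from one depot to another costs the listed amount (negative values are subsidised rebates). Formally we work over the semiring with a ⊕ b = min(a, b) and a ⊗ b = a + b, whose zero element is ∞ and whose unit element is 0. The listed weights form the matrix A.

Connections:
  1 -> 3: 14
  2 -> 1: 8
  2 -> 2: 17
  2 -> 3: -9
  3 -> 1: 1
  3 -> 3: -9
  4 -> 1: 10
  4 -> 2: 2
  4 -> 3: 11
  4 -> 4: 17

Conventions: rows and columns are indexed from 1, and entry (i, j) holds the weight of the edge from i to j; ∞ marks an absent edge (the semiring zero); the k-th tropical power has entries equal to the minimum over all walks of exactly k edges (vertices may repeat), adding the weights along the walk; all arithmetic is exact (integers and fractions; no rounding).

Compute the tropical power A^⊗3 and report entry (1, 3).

A^⊗2:
  [15, ∞, 5, ∞]
  [-8, 34, -18, ∞]
  [-8, ∞, -18, ∞]
  [10, 19, -7, 34]
A^⊗3:
  [6, ∞, -4, ∞]
  [-17, 51, -27, ∞]
  [-17, ∞, -27, ∞]
  [-6, 36, -16, 51]
Key observation: the optimum is the walk 1->3->3->3, with weight 14 + (-9) + (-9) = -4.
Optimal value attained by: walk 1->3->3->3.
Answer: (A^⊗3)[1][3] = -4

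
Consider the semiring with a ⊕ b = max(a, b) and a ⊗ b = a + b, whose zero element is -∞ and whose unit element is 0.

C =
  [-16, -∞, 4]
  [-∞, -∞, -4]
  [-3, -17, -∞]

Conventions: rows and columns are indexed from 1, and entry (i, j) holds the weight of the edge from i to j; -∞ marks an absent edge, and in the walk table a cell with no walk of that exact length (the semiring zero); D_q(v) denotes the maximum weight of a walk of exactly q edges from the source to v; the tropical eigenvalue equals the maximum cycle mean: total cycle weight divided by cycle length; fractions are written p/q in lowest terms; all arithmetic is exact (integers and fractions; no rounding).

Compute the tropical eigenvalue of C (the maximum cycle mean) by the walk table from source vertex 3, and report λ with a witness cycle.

q=0: [-∞, -∞, 0]
q=1: [-3, -17, -∞]
q=2: [-19, -∞, 1]
q=3: [-2, -16, -15]
Optimal cycle mean attained by: cycle 1->3->1, total 4 + (-3), length 2.
Answer: λ = 1/2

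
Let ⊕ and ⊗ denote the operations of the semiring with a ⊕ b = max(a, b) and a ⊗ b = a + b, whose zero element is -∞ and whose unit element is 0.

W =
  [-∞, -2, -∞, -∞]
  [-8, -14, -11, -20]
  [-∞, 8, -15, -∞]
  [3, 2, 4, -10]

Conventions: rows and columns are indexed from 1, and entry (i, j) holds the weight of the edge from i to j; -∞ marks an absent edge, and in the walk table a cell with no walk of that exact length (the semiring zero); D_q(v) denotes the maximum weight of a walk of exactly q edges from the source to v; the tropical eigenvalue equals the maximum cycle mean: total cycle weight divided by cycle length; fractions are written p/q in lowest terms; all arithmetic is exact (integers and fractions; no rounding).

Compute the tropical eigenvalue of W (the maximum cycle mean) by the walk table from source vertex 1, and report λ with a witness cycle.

q=0: [0, -∞, -∞, -∞]
q=1: [-∞, -2, -∞, -∞]
q=2: [-10, -16, -13, -22]
q=3: [-19, -5, -18, -32]
q=4: [-13, -10, -16, -25]
Optimal cycle mean attained by: cycle 2->3->2, total (-11) + 8, length 2.
Answer: λ = -3/2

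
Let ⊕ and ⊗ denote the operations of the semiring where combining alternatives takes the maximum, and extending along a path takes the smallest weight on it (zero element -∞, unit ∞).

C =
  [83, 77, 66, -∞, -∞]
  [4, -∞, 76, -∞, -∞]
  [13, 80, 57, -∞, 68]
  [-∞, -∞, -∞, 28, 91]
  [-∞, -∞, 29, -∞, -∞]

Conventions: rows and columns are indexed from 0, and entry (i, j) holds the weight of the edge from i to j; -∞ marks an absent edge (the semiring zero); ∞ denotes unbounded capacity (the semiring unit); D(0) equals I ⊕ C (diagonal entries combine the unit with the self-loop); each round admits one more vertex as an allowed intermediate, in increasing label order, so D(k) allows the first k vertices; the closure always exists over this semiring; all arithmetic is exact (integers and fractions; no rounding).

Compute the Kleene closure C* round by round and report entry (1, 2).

D(0):
  [∞, 77, 66, -∞, -∞]
  [4, ∞, 76, -∞, -∞]
  [13, 80, ∞, -∞, 68]
  [-∞, -∞, -∞, ∞, 91]
  [-∞, -∞, 29, -∞, ∞]
D(1):
  [∞, 77, 66, -∞, -∞]
  [4, ∞, 76, -∞, -∞]
  [13, 80, ∞, -∞, 68]
  [-∞, -∞, -∞, ∞, 91]
  [-∞, -∞, 29, -∞, ∞]
D(2):
  [∞, 77, 76, -∞, -∞]
  [4, ∞, 76, -∞, -∞]
  [13, 80, ∞, -∞, 68]
  [-∞, -∞, -∞, ∞, 91]
  [-∞, -∞, 29, -∞, ∞]
D(3):
  [∞, 77, 76, -∞, 68]
  [13, ∞, 76, -∞, 68]
  [13, 80, ∞, -∞, 68]
  [-∞, -∞, -∞, ∞, 91]
  [13, 29, 29, -∞, ∞]
D(4):
  [∞, 77, 76, -∞, 68]
  [13, ∞, 76, -∞, 68]
  [13, 80, ∞, -∞, 68]
  [-∞, -∞, -∞, ∞, 91]
  [13, 29, 29, -∞, ∞]
D(5):
  [∞, 77, 76, -∞, 68]
  [13, ∞, 76, -∞, 68]
  [13, 80, ∞, -∞, 68]
  [13, 29, 29, ∞, 91]
  [13, 29, 29, -∞, ∞]
Answer: C*[1][2] = 76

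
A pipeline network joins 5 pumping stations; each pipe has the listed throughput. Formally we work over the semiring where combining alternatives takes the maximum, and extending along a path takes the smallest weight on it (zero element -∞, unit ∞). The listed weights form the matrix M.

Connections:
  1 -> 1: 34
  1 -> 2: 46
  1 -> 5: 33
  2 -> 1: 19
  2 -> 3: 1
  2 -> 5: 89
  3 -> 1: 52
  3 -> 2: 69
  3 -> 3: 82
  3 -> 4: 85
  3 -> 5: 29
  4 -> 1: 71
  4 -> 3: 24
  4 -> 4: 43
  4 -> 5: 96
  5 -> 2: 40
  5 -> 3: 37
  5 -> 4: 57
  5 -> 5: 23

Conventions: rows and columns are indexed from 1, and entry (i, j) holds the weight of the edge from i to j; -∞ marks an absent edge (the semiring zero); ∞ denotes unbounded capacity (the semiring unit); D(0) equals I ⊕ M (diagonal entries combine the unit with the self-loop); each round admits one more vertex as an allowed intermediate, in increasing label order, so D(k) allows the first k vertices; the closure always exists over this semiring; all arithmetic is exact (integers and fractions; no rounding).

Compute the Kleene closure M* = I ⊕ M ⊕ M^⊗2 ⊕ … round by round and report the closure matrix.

D(0):
  [∞, 46, -∞, -∞, 33]
  [19, ∞, 1, -∞, 89]
  [52, 69, ∞, 85, 29]
  [71, -∞, 24, ∞, 96]
  [-∞, 40, 37, 57, ∞]
D(1):
  [∞, 46, -∞, -∞, 33]
  [19, ∞, 1, -∞, 89]
  [52, 69, ∞, 85, 33]
  [71, 46, 24, ∞, 96]
  [-∞, 40, 37, 57, ∞]
D(2):
  [∞, 46, 1, -∞, 46]
  [19, ∞, 1, -∞, 89]
  [52, 69, ∞, 85, 69]
  [71, 46, 24, ∞, 96]
  [19, 40, 37, 57, ∞]
D(3):
  [∞, 46, 1, 1, 46]
  [19, ∞, 1, 1, 89]
  [52, 69, ∞, 85, 69]
  [71, 46, 24, ∞, 96]
  [37, 40, 37, 57, ∞]
D(4):
  [∞, 46, 1, 1, 46]
  [19, ∞, 1, 1, 89]
  [71, 69, ∞, 85, 85]
  [71, 46, 24, ∞, 96]
  [57, 46, 37, 57, ∞]
D(5):
  [∞, 46, 37, 46, 46]
  [57, ∞, 37, 57, 89]
  [71, 69, ∞, 85, 85]
  [71, 46, 37, ∞, 96]
  [57, 46, 37, 57, ∞]
Answer: M* = [[∞, 46, 37, 46, 46], [57, ∞, 37, 57, 89], [71, 69, ∞, 85, 85], [71, 46, 37, ∞, 96], [57, 46, 37, 57, ∞]]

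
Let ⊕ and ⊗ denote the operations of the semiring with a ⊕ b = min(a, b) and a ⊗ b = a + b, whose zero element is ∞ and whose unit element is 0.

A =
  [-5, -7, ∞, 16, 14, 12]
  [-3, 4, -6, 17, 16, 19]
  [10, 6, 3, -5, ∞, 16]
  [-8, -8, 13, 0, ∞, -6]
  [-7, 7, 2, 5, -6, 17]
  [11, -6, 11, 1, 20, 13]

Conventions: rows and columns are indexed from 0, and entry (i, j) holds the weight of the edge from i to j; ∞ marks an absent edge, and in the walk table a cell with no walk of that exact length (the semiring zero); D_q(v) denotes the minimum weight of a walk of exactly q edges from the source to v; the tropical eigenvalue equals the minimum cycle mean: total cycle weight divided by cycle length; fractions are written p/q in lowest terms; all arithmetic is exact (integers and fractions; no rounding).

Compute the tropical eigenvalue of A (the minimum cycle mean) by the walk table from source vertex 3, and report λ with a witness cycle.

q=0: [∞, ∞, ∞, 0, ∞, ∞]
q=1: [-8, -8, 13, 0, ∞, -6]
q=2: [-13, -15, -14, -5, 6, -6]
q=3: [-18, -20, -21, -19, 0, -11]
q=4: [-27, -27, -26, -26, -6, -25]
q=5: [-34, -34, -33, -31, -13, -32]
q=6: [-39, -41, -40, -38, -20, -37]
Optimal cycle mean attained by: cycle 0->1->2->3->0, total (-7) + (-6) + (-5) + (-8), length 4.
Answer: λ = -13/2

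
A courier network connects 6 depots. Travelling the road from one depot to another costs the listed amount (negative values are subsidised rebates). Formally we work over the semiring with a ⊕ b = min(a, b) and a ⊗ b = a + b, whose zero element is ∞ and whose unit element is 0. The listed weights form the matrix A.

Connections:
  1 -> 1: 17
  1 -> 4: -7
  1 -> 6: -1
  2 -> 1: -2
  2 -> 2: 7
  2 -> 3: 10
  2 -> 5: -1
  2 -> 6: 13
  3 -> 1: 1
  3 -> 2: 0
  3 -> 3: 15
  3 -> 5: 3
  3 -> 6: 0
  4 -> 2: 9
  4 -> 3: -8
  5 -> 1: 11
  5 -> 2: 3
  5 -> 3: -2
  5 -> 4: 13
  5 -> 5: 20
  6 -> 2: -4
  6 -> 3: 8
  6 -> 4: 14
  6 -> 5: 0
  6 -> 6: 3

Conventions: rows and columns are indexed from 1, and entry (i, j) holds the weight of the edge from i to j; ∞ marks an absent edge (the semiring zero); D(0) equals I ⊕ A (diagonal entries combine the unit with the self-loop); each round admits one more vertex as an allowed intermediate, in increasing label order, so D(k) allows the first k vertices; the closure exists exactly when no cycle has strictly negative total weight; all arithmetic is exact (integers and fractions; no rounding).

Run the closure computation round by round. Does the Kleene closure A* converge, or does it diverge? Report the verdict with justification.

D(0):
  [0, ∞, ∞, -7, ∞, -1]
  [-2, 0, 10, ∞, -1, 13]
  [1, 0, 0, ∞, 3, 0]
  [∞, 9, -8, 0, ∞, ∞]
  [11, 3, -2, 13, 0, ∞]
  [∞, -4, 8, 14, 0, 0]
D(1):
  [0, ∞, ∞, -7, ∞, -1]
  [-2, 0, 10, -9, -1, -3]
  [1, 0, 0, -6, 3, 0]
  [∞, 9, -8, 0, ∞, ∞]
  [11, 3, -2, 4, 0, 10]
  [∞, -4, 8, 14, 0, 0]
Detection: at round 2, diagonal entry (6, 6) turns strictly negative.
Key observation: the cycle 6->2->1->6 has total weight (-4) + (-2) + (-1), which is strictly negative.
Answer: DIVERGES — negative cycle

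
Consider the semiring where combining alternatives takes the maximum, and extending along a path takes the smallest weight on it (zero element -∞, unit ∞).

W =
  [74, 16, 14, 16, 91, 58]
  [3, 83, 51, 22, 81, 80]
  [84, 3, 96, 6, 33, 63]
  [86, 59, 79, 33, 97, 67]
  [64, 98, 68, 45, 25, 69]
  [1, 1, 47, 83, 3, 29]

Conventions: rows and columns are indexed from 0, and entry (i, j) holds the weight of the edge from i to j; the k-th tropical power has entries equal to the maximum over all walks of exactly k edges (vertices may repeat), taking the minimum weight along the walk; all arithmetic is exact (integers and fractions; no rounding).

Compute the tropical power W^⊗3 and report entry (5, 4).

W^⊗2:
  [74, 91, 68, 58, 74, 69]
  [64, 83, 68, 80, 81, 80]
  [84, 33, 96, 63, 84, 63]
  [79, 97, 79, 67, 86, 69]
  [68, 83, 68, 69, 81, 80]
  [83, 59, 79, 33, 83, 67]
W^⊗3:
  [74, 83, 68, 69, 81, 80]
  [80, 83, 79, 80, 81, 80]
  [84, 84, 96, 63, 84, 69]
  [79, 86, 79, 69, 81, 80]
  [69, 83, 69, 80, 81, 80]
  [79, 83, 79, 67, 83, 69]
Key observation: the optimum is the walk 5->3->0->4, with weight 83 min 86 min 91 = 83.
Optimal value attained by: walk 5->3->0->4.
Answer: (W^⊗3)[5][4] = 83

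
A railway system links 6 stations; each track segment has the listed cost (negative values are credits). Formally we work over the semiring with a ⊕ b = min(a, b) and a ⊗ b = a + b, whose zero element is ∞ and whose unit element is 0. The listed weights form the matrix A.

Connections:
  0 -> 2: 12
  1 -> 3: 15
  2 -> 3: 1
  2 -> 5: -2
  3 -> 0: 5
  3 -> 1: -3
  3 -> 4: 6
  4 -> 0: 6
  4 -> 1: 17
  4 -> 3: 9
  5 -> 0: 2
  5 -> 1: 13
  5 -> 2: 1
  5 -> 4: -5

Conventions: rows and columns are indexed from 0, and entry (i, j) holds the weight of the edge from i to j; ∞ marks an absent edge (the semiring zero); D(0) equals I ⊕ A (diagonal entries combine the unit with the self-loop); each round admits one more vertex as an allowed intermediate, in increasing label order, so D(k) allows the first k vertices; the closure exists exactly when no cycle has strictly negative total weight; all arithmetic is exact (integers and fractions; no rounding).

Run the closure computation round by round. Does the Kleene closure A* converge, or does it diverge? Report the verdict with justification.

D(0):
  [0, ∞, 12, ∞, ∞, ∞]
  [∞, 0, ∞, 15, ∞, ∞]
  [∞, ∞, 0, 1, ∞, -2]
  [5, -3, ∞, 0, 6, ∞]
  [6, 17, ∞, 9, 0, ∞]
  [2, 13, 1, ∞, -5, 0]
D(1):
  [0, ∞, 12, ∞, ∞, ∞]
  [∞, 0, ∞, 15, ∞, ∞]
  [∞, ∞, 0, 1, ∞, -2]
  [5, -3, 17, 0, 6, ∞]
  [6, 17, 18, 9, 0, ∞]
  [2, 13, 1, ∞, -5, 0]
D(2):
  [0, ∞, 12, ∞, ∞, ∞]
  [∞, 0, ∞, 15, ∞, ∞]
  [∞, ∞, 0, 1, ∞, -2]
  [5, -3, 17, 0, 6, ∞]
  [6, 17, 18, 9, 0, ∞]
  [2, 13, 1, 28, -5, 0]
Detection: at round 3, diagonal entry (5, 5) turns strictly negative.
Key observation: the cycle 5->2->5 has total weight 1 + (-2), which is strictly negative.
Answer: DIVERGES — negative cycle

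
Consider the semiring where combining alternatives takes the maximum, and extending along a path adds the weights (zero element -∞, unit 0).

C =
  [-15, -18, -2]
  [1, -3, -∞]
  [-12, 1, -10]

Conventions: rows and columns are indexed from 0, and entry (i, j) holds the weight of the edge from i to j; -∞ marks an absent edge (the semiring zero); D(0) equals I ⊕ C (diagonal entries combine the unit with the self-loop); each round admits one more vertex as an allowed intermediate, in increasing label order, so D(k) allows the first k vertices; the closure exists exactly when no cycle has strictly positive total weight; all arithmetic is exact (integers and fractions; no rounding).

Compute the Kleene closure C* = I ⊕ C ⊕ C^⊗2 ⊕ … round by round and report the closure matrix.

D(0):
  [0, -18, -2]
  [1, 0, -∞]
  [-12, 1, 0]
D(1):
  [0, -18, -2]
  [1, 0, -1]
  [-12, 1, 0]
D(2):
  [0, -18, -2]
  [1, 0, -1]
  [2, 1, 0]
D(3):
  [0, -1, -2]
  [1, 0, -1]
  [2, 1, 0]
Answer: C* = [[0, -1, -2], [1, 0, -1], [2, 1, 0]]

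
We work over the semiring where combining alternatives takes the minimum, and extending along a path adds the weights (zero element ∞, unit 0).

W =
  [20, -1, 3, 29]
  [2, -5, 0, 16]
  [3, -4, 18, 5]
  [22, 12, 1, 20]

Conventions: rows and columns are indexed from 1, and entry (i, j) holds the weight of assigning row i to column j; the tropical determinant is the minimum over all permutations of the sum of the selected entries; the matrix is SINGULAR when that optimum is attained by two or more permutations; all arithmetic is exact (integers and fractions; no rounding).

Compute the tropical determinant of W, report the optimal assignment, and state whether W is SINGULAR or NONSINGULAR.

σ = (1, 2, 3, 4): 20 + (-5) + 18 + 20 = 53
σ = (1, 2, 4, 3): 20 + (-5) + 5 + 1 = 21
σ = (1, 3, 2, 4): 20 + 0 + (-4) + 20 = 36
σ = (1, 3, 4, 2): 20 + 0 + 5 + 12 = 37
σ = (1, 4, 2, 3): 20 + 16 + (-4) + 1 = 33
σ = (1, 4, 3, 2): 20 + 16 + 18 + 12 = 66
σ = (2, 1, 3, 4): (-1) + 2 + 18 + 20 = 39
σ = (2, 1, 4, 3): (-1) + 2 + 5 + 1 = 7
σ = (2, 3, 1, 4): (-1) + 0 + 3 + 20 = 22
σ = (2, 3, 4, 1): (-1) + 0 + 5 + 22 = 26
σ = (2, 4, 1, 3): (-1) + 16 + 3 + 1 = 19
σ = (2, 4, 3, 1): (-1) + 16 + 18 + 22 = 55
σ = (3, 1, 2, 4): 3 + 2 + (-4) + 20 = 21
σ = (3, 1, 4, 2): 3 + 2 + 5 + 12 = 22
σ = (3, 2, 1, 4): 3 + (-5) + 3 + 20 = 21
σ = (3, 2, 4, 1): 3 + (-5) + 5 + 22 = 25
σ = (3, 4, 1, 2): 3 + 16 + 3 + 12 = 34
σ = (3, 4, 2, 1): 3 + 16 + (-4) + 22 = 37
σ = (4, 1, 2, 3): 29 + 2 + (-4) + 1 = 28
σ = (4, 1, 3, 2): 29 + 2 + 18 + 12 = 61
σ = (4, 2, 1, 3): 29 + (-5) + 3 + 1 = 28
σ = (4, 2, 3, 1): 29 + (-5) + 18 + 22 = 64
σ = (4, 3, 1, 2): 29 + 0 + 3 + 12 = 44
σ = (4, 3, 2, 1): 29 + 0 + (-4) + 22 = 47
Optimal value attained by: σ = (2, 1, 4, 3).
Answer: det⊕(W) = 7; verdict: NONSINGULAR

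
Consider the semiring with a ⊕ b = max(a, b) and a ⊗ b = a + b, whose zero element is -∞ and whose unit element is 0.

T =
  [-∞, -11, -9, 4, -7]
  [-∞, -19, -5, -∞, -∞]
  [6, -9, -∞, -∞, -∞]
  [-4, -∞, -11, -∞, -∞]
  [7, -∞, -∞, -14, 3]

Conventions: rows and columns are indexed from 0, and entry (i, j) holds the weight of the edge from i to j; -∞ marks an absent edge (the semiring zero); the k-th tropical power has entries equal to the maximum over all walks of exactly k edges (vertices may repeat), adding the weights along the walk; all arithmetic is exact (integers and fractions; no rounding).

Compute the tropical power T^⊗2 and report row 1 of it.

T^⊗2:
  [0, -18, -7, -21, -4]
  [1, -14, -24, -∞, -∞]
  [-∞, -5, -3, 10, -1]
  [-5, -15, -13, 0, -11]
  [10, -4, -2, 11, 6]
Answer: row 1 of T^⊗2 = [1, -14, -24, -∞, -∞]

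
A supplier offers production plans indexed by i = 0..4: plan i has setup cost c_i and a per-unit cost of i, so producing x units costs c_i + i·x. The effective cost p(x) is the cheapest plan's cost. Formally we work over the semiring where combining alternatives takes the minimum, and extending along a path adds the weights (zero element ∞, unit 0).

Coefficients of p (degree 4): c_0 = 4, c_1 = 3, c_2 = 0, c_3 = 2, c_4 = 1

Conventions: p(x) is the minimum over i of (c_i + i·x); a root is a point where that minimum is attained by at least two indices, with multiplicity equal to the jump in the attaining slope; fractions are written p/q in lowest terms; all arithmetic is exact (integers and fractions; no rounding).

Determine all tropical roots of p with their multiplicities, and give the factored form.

hull edge (i=0, c=4) to (i=2, c=0): slope -2, span 2
hull edge (i=2, c=0) to (i=4, c=1): slope 1/2, span 2
Factored form: p(x) = 1 ⊗ (x ⊕ (-1/2)) ⊗ (x ⊕ (-1/2)) ⊗ (x ⊕ 2) ⊗ (x ⊕ 2)
Answer: roots = -1/2 (mult 2), 2 (mult 2)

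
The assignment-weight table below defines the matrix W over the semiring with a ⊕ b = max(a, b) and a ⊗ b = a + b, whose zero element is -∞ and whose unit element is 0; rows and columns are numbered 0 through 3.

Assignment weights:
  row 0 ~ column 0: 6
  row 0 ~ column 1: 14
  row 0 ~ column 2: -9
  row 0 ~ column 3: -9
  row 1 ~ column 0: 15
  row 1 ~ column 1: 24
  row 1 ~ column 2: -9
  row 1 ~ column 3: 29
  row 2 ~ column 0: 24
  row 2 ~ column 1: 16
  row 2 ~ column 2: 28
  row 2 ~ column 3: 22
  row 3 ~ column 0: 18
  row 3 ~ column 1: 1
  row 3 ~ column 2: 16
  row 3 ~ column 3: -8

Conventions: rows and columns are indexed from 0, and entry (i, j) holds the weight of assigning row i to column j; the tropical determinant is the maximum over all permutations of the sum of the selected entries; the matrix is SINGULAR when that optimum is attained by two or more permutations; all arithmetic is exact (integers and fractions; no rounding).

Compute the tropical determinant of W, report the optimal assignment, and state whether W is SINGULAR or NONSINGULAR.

σ = (0, 1, 2, 3): 6 + 24 + 28 + (-8) = 50
σ = (0, 1, 3, 2): 6 + 24 + 22 + 16 = 68
σ = (0, 2, 1, 3): 6 + (-9) + 16 + (-8) = 5
σ = (0, 2, 3, 1): 6 + (-9) + 22 + 1 = 20
σ = (0, 3, 1, 2): 6 + 29 + 16 + 16 = 67
σ = (0, 3, 2, 1): 6 + 29 + 28 + 1 = 64
σ = (1, 0, 2, 3): 14 + 15 + 28 + (-8) = 49
σ = (1, 0, 3, 2): 14 + 15 + 22 + 16 = 67
σ = (1, 2, 0, 3): 14 + (-9) + 24 + (-8) = 21
σ = (1, 2, 3, 0): 14 + (-9) + 22 + 18 = 45
σ = (1, 3, 0, 2): 14 + 29 + 24 + 16 = 83
σ = (1, 3, 2, 0): 14 + 29 + 28 + 18 = 89
σ = (2, 0, 1, 3): (-9) + 15 + 16 + (-8) = 14
σ = (2, 0, 3, 1): (-9) + 15 + 22 + 1 = 29
σ = (2, 1, 0, 3): (-9) + 24 + 24 + (-8) = 31
σ = (2, 1, 3, 0): (-9) + 24 + 22 + 18 = 55
σ = (2, 3, 0, 1): (-9) + 29 + 24 + 1 = 45
σ = (2, 3, 1, 0): (-9) + 29 + 16 + 18 = 54
σ = (3, 0, 1, 2): (-9) + 15 + 16 + 16 = 38
σ = (3, 0, 2, 1): (-9) + 15 + 28 + 1 = 35
σ = (3, 1, 0, 2): (-9) + 24 + 24 + 16 = 55
σ = (3, 1, 2, 0): (-9) + 24 + 28 + 18 = 61
σ = (3, 2, 0, 1): (-9) + (-9) + 24 + 1 = 7
σ = (3, 2, 1, 0): (-9) + (-9) + 16 + 18 = 16
Optimal value attained by: σ = (1, 3, 2, 0).
Answer: det⊕(W) = 89; verdict: NONSINGULAR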